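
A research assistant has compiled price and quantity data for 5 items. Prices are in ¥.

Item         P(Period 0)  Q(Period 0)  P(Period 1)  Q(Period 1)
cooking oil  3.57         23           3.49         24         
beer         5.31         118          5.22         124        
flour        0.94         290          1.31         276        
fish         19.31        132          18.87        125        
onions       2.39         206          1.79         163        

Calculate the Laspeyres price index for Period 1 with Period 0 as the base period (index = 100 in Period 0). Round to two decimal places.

Laspeyres price index uses base-period quantities as weights.
ΣP(Period 1)·Q(Period 0) = 3.49×23 + 5.22×118 + 1.31×290 + 18.87×132 + 1.79×206 = 80.27 + 615.96 + 379.9 + 2490.84 + 368.74 = 3935.71
ΣP(Period 0)·Q(Period 0) = 3.57×23 + 5.31×118 + 0.94×290 + 19.31×132 + 2.39×206 = 82.11 + 626.58 + 272.6 + 2548.92 + 492.34 = 4022.55
Index = 3935.71 / 4022.55 × 100 = 97.8412

97.84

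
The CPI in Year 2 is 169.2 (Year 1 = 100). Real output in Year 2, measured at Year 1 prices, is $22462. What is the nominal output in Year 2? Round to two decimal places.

Nominal = Real × (Index/100) = 22462 × (169.2/100)
        = 22462 × 1.692 = 38005.7040

38005.70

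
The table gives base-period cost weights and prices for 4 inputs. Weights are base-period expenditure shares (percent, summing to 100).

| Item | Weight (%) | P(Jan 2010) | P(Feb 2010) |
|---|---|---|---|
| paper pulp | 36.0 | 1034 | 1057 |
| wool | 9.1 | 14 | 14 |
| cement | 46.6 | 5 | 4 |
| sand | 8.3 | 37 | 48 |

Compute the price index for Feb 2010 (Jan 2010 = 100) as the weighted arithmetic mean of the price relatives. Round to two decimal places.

paper pulp: 36.0 × (1057/1034) = 36.0 × 1.022244 = 36.8008
wool: 9.1 × (14/14) = 9.1 × 1.000000 = 9.1000
cement: 46.6 × (4/5) = 46.6 × 0.800000 = 37.2800
sand: 8.3 × (48/37) = 8.3 × 1.297297 = 10.7676
Index = Σ wᵢ·(p₁ᵢ/p₀ᵢ) = 36.8008 + 9.1000 + 37.2800 + 10.7676 = 93.9483

93.95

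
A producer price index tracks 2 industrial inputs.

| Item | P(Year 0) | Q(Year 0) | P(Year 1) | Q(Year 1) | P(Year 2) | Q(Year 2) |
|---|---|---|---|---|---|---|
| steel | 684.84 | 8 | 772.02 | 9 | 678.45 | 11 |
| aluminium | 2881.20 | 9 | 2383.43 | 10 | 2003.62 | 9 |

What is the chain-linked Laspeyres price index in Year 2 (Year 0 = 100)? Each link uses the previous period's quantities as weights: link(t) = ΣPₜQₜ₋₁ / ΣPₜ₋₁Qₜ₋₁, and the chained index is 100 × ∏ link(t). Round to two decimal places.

Link Year 0→Year 1:
ΣP(Year 1)Q(Year 0) = 772.02×8 + 2383.43×9 = 6176.16 + 21450.87 = 27627.03
ΣP(Year 0)Q(Year 0) = 684.84×8 + 2881.20×9 = 5478.72 + 25930.8 = 31409.52
link = 27627.03/31409.52 = 0.879575
Link Year 1→Year 2:
ΣP(Year 2)Q(Year 1) = 678.45×9 + 2003.62×10 = 6106.05 + 20036.2 = 26142.25
ΣP(Year 1)Q(Year 1) = 772.02×9 + 2383.43×10 = 6948.18 + 23834.3 = 30782.48
link = 26142.25/30782.48 = 0.849257
Chained index = 100 × 0.879575 × 0.849257 = 74.6986

74.70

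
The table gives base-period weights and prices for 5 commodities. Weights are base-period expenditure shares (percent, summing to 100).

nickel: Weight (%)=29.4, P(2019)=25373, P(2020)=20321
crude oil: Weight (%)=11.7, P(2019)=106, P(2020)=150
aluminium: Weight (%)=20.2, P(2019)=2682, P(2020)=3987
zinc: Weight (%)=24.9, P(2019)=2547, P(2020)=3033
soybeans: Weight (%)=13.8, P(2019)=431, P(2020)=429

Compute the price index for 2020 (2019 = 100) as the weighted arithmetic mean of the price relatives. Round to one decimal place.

nickel: 29.4 × (20321/25373) = 29.4 × 0.800891 = 23.5462
crude oil: 11.7 × (150/106) = 11.7 × 1.415094 = 16.5566
aluminium: 20.2 × (3987/2682) = 20.2 × 1.486577 = 30.0289
zinc: 24.9 × (3033/2547) = 24.9 × 1.190813 = 29.6512
soybeans: 13.8 × (429/431) = 13.8 × 0.995360 = 13.7360
Index = Σ wᵢ·(p₁ᵢ/p₀ᵢ) = 23.5462 + 16.5566 + 30.0289 + 29.6512 + 13.7360 = 113.5188

113.5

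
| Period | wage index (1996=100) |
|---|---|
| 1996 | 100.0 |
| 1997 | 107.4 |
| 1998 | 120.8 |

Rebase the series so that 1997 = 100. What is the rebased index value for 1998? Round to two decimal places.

Rebased(1998) = 120.8 / 107.4 × 100 = 112.4767

112.48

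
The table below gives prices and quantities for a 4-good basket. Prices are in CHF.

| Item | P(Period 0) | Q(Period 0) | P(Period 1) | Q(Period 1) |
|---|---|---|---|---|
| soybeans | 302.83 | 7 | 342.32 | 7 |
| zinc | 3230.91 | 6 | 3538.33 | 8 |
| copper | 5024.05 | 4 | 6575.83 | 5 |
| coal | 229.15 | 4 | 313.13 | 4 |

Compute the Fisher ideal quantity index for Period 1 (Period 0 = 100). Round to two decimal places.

126.84

Laspeyres component (base-period weights):
ΣP(Period 0)Q(Period 1) = 302.83×7 + 3230.91×8 + 5024.05×5 + 229.15×4 = 2119.81 + 25847.28 + 25120.25 + 916.6 = 54003.94
ΣP(Period 0)Q(Period 0) = 302.83×7 + 3230.91×6 + 5024.05×4 + 229.15×4 = 2119.81 + 19385.46 + 20096.2 + 916.6 = 42518.07
L = 54003.94 / 42518.07 × 100 = 127.0141
Paasche component (current-period weights):
ΣP(Period 1)Q(Period 1) = 342.32×7 + 3538.33×8 + 6575.83×5 + 313.13×4 = 2396.24 + 28306.64 + 32879.15 + 1252.52 = 64834.55
ΣP(Period 1)Q(Period 0) = 342.32×7 + 3538.33×6 + 6575.83×4 + 313.13×4 = 2396.24 + 21229.98 + 26303.32 + 1252.52 = 51182.06
P = 64834.55 / 51182.06 × 100 = 126.6744
Fisher = √(L × P) = √(127.0141 × 126.6744) = 126.8441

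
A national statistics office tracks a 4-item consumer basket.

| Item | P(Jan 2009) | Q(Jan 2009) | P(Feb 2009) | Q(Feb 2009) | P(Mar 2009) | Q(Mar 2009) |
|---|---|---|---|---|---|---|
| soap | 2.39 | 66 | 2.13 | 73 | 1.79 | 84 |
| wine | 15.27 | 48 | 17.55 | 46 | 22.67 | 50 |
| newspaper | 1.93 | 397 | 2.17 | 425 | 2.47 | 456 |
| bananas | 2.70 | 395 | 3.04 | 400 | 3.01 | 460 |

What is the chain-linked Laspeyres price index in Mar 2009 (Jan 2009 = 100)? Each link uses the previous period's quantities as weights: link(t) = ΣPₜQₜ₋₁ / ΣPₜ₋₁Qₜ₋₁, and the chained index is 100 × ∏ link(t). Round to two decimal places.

Link Jan 2009→Feb 2009:
ΣP(Feb 2009)Q(Jan 2009) = 2.13×66 + 17.55×48 + 2.17×397 + 3.04×395 = 140.58 + 842.4 + 861.49 + 1200.8 = 3045.27
ΣP(Jan 2009)Q(Jan 2009) = 2.39×66 + 15.27×48 + 1.93×397 + 2.70×395 = 157.74 + 732.96 + 766.21 + 1066.5 = 2723.41
link = 3045.27/2723.41 = 1.118183
Link Feb 2009→Mar 2009:
ΣP(Mar 2009)Q(Feb 2009) = 1.79×73 + 22.67×46 + 2.47×425 + 3.01×400 = 130.67 + 1042.82 + 1049.75 + 1204 = 3427.24
ΣP(Feb 2009)Q(Feb 2009) = 2.13×73 + 17.55×46 + 2.17×425 + 3.04×400 = 155.49 + 807.3 + 922.25 + 1216 = 3101.04
link = 3427.24/3101.04 = 1.105191
Chained index = 100 × 1.118183 × 1.105191 = 123.5805

123.58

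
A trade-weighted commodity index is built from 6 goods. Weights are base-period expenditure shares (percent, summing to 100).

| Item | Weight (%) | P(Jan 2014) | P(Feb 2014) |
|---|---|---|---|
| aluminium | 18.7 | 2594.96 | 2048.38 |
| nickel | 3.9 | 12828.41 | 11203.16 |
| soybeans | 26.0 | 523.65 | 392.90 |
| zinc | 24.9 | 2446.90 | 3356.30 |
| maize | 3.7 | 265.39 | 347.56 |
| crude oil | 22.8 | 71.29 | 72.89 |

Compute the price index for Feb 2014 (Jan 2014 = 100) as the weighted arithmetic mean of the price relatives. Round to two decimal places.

99.99

aluminium: 18.7 × (2048.38/2594.96) = 18.7 × 0.789369 = 14.7612
nickel: 3.9 × (11203.16/12828.41) = 3.9 × 0.873309 = 3.4059
soybeans: 26.0 × (392.90/523.65) = 26.0 × 0.750310 = 19.5081
zinc: 24.9 × (3356.30/2446.90) = 24.9 × 1.371654 = 34.1542
maize: 3.7 × (347.56/265.39) = 3.7 × 1.309620 = 4.8456
crude oil: 22.8 × (72.89/71.29) = 22.8 × 1.022444 = 23.3117
Index = Σ wᵢ·(p₁ᵢ/p₀ᵢ) = 14.7612 + 3.4059 + 19.5081 + 34.1542 + 4.8456 + 23.3117 = 99.9867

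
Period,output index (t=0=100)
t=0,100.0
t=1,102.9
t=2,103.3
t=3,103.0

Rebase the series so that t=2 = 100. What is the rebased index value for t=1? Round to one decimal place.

Rebased(t=1) = 102.9 / 103.3 × 100 = 99.6128

99.6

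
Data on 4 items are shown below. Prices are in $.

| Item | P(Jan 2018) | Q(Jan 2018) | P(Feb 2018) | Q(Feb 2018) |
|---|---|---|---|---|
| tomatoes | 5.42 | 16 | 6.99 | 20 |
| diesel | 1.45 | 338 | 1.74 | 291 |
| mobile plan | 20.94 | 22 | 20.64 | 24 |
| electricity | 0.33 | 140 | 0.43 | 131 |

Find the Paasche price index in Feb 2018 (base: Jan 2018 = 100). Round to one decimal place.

Paasche price index uses current-period quantities as weights.
ΣP(Feb 2018)·Q(Feb 2018) = 6.99×20 + 1.74×291 + 20.64×24 + 0.43×131 = 139.8 + 506.34 + 495.36 + 56.33 = 1197.83
ΣP(Jan 2018)·Q(Feb 2018) = 5.42×20 + 1.45×291 + 20.94×24 + 0.33×131 = 108.4 + 421.95 + 502.56 + 43.23 = 1076.14
Index = 1197.83 / 1076.14 × 100 = 111.3080

111.3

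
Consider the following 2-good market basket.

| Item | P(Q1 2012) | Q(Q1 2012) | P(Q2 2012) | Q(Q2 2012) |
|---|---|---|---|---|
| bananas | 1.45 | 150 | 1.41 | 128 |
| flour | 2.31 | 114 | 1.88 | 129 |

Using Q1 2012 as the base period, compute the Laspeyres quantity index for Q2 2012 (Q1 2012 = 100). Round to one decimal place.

Laspeyres quantity index uses base-period prices as weights.
ΣP(Q1 2012)·Q(Q2 2012) = 1.45×128 + 2.31×129 = 185.6 + 297.99 = 483.59
ΣP(Q1 2012)·Q(Q1 2012) = 1.45×150 + 2.31×114 = 217.5 + 263.34 = 480.84
Index = 483.59 / 480.84 × 100 = 100.5719

100.6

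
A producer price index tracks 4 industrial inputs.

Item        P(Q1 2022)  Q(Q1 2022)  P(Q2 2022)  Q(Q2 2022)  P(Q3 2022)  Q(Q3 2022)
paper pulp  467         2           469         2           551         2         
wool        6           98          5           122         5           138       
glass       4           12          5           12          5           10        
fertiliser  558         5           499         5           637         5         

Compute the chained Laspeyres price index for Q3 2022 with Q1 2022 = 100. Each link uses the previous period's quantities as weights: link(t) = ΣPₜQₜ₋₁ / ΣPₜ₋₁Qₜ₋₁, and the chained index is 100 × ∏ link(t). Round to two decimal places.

110.37

Link Q1 2022→Q2 2022:
ΣP(Q2 2022)Q(Q1 2022) = 469×2 + 5×98 + 5×12 + 499×5 = 938 + 490 + 60 + 2495 = 3983
ΣP(Q1 2022)Q(Q1 2022) = 467×2 + 6×98 + 4×12 + 558×5 = 934 + 588 + 48 + 2790 = 4360
link = 3983/4360 = 0.913532
Link Q2 2022→Q3 2022:
ΣP(Q3 2022)Q(Q2 2022) = 551×2 + 5×122 + 5×12 + 637×5 = 1102 + 610 + 60 + 3185 = 4957
ΣP(Q2 2022)Q(Q2 2022) = 469×2 + 5×122 + 5×12 + 499×5 = 938 + 610 + 60 + 2495 = 4103
link = 4957/4103 = 1.208140
Chained index = 100 × 0.913532 × 1.208140 = 110.3675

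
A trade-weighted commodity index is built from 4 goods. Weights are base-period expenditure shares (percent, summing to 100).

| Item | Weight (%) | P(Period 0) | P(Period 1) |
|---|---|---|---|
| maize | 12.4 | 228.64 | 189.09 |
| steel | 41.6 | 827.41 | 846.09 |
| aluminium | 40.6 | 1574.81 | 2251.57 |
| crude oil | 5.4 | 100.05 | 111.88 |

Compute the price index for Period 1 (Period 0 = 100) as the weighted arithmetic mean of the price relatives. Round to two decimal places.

116.88

maize: 12.4 × (189.09/228.64) = 12.4 × 0.827021 = 10.2551
steel: 41.6 × (846.09/827.41) = 41.6 × 1.022576 = 42.5392
aluminium: 40.6 × (2251.57/1574.81) = 40.6 × 1.429741 = 58.0475
crude oil: 5.4 × (111.88/100.05) = 5.4 × 1.118241 = 6.0385
Index = Σ wᵢ·(p₁ᵢ/p₀ᵢ) = 10.2551 + 42.5392 + 58.0475 + 6.0385 = 116.8802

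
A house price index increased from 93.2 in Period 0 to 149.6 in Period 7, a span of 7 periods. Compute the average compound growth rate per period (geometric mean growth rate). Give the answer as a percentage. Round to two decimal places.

6.99%

Growth factor = (149.6/93.2)^(1/7) = (1.605150)^(1/7) = 1.069940
Growth rate = 1.069940 − 1 = 0.069940 = 6.9940%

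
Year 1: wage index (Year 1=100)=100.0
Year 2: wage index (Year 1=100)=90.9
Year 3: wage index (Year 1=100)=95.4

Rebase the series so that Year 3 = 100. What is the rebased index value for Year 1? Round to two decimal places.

104.82

Rebased(Year 1) = 100.0 / 95.4 × 100 = 104.8218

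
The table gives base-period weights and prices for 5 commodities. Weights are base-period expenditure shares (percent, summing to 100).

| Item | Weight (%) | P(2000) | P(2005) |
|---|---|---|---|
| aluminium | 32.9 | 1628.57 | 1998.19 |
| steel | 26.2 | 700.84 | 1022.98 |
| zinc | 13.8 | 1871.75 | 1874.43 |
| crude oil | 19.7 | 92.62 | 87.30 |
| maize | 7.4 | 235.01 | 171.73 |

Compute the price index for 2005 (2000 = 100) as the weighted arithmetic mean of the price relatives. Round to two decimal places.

116.41

aluminium: 32.9 × (1998.19/1628.57) = 32.9 × 1.226960 = 40.3670
steel: 26.2 × (1022.98/700.84) = 26.2 × 1.459648 = 38.2428
zinc: 13.8 × (1874.43/1871.75) = 13.8 × 1.001432 = 13.8198
crude oil: 19.7 × (87.30/92.62) = 19.7 × 0.942561 = 18.5685
maize: 7.4 × (171.73/235.01) = 7.4 × 0.730735 = 5.4074
Index = Σ wᵢ·(p₁ᵢ/p₀ᵢ) = 40.3670 + 38.2428 + 13.8198 + 18.5685 + 5.4074 = 116.4054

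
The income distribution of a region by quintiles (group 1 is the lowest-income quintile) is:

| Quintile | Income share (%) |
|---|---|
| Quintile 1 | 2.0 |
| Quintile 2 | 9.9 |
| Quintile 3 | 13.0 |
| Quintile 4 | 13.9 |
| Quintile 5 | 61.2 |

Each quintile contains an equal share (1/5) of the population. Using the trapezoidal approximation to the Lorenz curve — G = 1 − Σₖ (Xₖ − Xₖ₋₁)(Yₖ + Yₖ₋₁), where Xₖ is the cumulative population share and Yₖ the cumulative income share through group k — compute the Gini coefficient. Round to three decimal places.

Cumulative income shares Yₖ: 0.0200, 0.1190, 0.2490, 0.3880, 1.0000
Σ (Xₖ−Xₖ₋₁)(Yₖ+Yₖ₋₁) = (1/5)(0.0200+0.0000) + (1/5)(0.1190+0.0200) + (1/5)(0.2490+0.1190) + (1/5)(0.3880+0.2490) + (1/5)(1.0000+0.3880)
  = 0.0040 + 0.0278 + 0.0736 + 0.1274 + 0.2776 = 0.5104
G = 1 − 0.5104 = 0.4896

0.490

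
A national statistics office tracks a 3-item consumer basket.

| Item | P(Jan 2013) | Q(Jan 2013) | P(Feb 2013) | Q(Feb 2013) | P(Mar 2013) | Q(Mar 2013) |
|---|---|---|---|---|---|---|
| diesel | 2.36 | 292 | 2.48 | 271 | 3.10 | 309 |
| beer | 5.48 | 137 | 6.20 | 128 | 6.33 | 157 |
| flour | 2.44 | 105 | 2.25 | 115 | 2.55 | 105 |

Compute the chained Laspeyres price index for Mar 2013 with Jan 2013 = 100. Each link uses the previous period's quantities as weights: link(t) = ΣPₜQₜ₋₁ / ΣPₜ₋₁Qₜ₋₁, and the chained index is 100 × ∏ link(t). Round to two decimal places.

Link Jan 2013→Feb 2013:
ΣP(Feb 2013)Q(Jan 2013) = 2.48×292 + 6.20×137 + 2.25×105 = 724.16 + 849.4 + 236.25 = 1809.81
ΣP(Jan 2013)Q(Jan 2013) = 2.36×292 + 5.48×137 + 2.44×105 = 689.12 + 750.76 + 256.2 = 1696.08
link = 1809.81/1696.08 = 1.067055
Link Feb 2013→Mar 2013:
ΣP(Mar 2013)Q(Feb 2013) = 3.10×271 + 6.33×128 + 2.55×115 = 840.1 + 810.24 + 293.25 = 1943.59
ΣP(Feb 2013)Q(Feb 2013) = 2.48×271 + 6.20×128 + 2.25×115 = 672.08 + 793.6 + 258.75 = 1724.43
link = 1943.59/1724.43 = 1.127091
Chained index = 100 × 1.067055 × 1.127091 = 120.2668

120.27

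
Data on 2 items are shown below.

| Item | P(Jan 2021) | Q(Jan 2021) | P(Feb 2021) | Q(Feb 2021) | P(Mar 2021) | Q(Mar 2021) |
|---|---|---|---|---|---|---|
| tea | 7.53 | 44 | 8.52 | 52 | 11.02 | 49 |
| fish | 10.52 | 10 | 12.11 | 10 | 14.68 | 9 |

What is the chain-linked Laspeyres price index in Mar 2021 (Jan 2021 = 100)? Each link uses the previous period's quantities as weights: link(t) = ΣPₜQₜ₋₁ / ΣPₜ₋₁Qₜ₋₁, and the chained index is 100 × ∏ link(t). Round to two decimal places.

Link Jan 2021→Feb 2021:
ΣP(Feb 2021)Q(Jan 2021) = 8.52×44 + 12.11×10 = 374.88 + 121.1 = 495.98
ΣP(Jan 2021)Q(Jan 2021) = 7.53×44 + 10.52×10 = 331.32 + 105.2 = 436.52
link = 495.98/436.52 = 1.136214
Link Feb 2021→Mar 2021:
ΣP(Mar 2021)Q(Feb 2021) = 11.02×52 + 14.68×10 = 573.04 + 146.8 = 719.84
ΣP(Feb 2021)Q(Feb 2021) = 8.52×52 + 12.11×10 = 443.04 + 121.1 = 564.14
link = 719.84/564.14 = 1.275995
Chained index = 100 × 1.136214 × 1.275995 = 144.9803

144.98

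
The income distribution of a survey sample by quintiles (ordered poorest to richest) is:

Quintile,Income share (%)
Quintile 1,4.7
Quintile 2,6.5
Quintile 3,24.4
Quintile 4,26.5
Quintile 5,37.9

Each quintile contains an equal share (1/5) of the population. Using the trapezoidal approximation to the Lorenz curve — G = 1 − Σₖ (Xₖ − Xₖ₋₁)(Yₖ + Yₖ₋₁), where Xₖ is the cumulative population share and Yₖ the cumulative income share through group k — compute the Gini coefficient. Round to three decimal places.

0.346

Cumulative income shares Yₖ: 0.0470, 0.1120, 0.3560, 0.6210, 1.0000
Σ (Xₖ−Xₖ₋₁)(Yₖ+Yₖ₋₁) = (1/5)(0.0470+0.0000) + (1/5)(0.1120+0.0470) + (1/5)(0.3560+0.1120) + (1/5)(0.6210+0.3560) + (1/5)(1.0000+0.6210)
  = 0.0094 + 0.0318 + 0.0936 + 0.1954 + 0.3242 = 0.6544
G = 1 − 0.6544 = 0.3456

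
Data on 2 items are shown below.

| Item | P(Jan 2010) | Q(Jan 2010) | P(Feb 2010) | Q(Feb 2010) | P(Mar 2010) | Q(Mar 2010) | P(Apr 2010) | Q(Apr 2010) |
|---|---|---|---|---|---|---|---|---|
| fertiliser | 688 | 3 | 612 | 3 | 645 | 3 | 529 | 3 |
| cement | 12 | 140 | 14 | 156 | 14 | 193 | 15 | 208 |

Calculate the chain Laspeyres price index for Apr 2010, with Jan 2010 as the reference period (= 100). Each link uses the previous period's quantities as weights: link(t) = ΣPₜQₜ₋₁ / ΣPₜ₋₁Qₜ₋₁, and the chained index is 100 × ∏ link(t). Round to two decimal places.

Link Jan 2010→Feb 2010:
ΣP(Feb 2010)Q(Jan 2010) = 612×3 + 14×140 = 1836 + 1960 = 3796
ΣP(Jan 2010)Q(Jan 2010) = 688×3 + 12×140 = 2064 + 1680 = 3744
link = 3796/3744 = 1.013889
Link Feb 2010→Mar 2010:
ΣP(Mar 2010)Q(Feb 2010) = 645×3 + 14×156 = 1935 + 2184 = 4119
ΣP(Feb 2010)Q(Feb 2010) = 612×3 + 14×156 = 1836 + 2184 = 4020
link = 4119/4020 = 1.024627
Link Mar 2010→Apr 2010:
ΣP(Apr 2010)Q(Mar 2010) = 529×3 + 15×193 = 1587 + 2895 = 4482
ΣP(Mar 2010)Q(Mar 2010) = 645×3 + 14×193 = 1935 + 2702 = 4637
link = 4482/4637 = 0.966573
Chained index = 100 × 1.013889 × 1.024627 × 0.966573 = 100.4132

100.41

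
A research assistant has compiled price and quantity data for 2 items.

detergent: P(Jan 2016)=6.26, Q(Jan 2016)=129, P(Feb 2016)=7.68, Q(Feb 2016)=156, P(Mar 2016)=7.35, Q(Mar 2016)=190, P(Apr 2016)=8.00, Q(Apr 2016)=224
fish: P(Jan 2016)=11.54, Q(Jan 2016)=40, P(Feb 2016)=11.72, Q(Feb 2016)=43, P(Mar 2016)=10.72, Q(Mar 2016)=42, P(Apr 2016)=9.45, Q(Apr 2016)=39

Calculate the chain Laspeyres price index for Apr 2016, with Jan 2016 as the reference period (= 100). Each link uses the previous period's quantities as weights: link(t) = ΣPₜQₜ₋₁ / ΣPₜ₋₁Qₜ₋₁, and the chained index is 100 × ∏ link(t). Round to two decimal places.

Link Jan 2016→Feb 2016:
ΣP(Feb 2016)Q(Jan 2016) = 7.68×129 + 11.72×40 = 990.72 + 468.8 = 1459.52
ΣP(Jan 2016)Q(Jan 2016) = 6.26×129 + 11.54×40 = 807.54 + 461.6 = 1269.14
link = 1459.52/1269.14 = 1.150007
Link Feb 2016→Mar 2016:
ΣP(Mar 2016)Q(Feb 2016) = 7.35×156 + 10.72×43 = 1146.6 + 460.96 = 1607.56
ΣP(Feb 2016)Q(Feb 2016) = 7.68×156 + 11.72×43 = 1198.08 + 503.96 = 1702.04
link = 1607.56/1702.04 = 0.944490
Link Mar 2016→Apr 2016:
ΣP(Apr 2016)Q(Mar 2016) = 8.00×190 + 9.45×42 = 1520 + 396.9 = 1916.9
ΣP(Mar 2016)Q(Mar 2016) = 7.35×190 + 10.72×42 = 1396.5 + 450.24 = 1846.74
link = 1916.9/1846.74 = 1.037991
Chained index = 100 × 1.150007 × 0.944490 × 1.037991 = 112.7435

112.74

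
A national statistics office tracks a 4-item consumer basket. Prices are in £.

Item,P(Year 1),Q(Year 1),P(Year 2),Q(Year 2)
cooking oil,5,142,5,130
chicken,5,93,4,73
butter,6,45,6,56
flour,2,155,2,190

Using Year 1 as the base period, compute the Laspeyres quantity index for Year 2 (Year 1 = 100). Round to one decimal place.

98.6

Laspeyres quantity index uses base-period prices as weights.
ΣP(Year 1)·Q(Year 2) = 5×130 + 5×73 + 6×56 + 2×190 = 650 + 365 + 336 + 380 = 1731
ΣP(Year 1)·Q(Year 1) = 5×142 + 5×93 + 6×45 + 2×155 = 710 + 465 + 270 + 310 = 1755
Index = 1731 / 1755 × 100 = 98.6325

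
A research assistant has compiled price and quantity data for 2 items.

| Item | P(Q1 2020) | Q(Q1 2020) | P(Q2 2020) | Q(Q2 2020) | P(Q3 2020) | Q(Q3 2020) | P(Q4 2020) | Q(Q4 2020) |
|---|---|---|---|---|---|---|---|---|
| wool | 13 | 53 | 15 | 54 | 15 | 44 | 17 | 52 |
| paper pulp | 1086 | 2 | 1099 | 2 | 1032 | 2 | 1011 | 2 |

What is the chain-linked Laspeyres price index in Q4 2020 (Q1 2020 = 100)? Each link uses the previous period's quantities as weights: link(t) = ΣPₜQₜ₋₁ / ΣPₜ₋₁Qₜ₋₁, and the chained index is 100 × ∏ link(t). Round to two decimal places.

Link Q1 2020→Q2 2020:
ΣP(Q2 2020)Q(Q1 2020) = 15×53 + 1099×2 = 795 + 2198 = 2993
ΣP(Q1 2020)Q(Q1 2020) = 13×53 + 1086×2 = 689 + 2172 = 2861
link = 2993/2861 = 1.046138
Link Q2 2020→Q3 2020:
ΣP(Q3 2020)Q(Q2 2020) = 15×54 + 1032×2 = 810 + 2064 = 2874
ΣP(Q2 2020)Q(Q2 2020) = 15×54 + 1099×2 = 810 + 2198 = 3008
link = 2874/3008 = 0.955452
Link Q3 2020→Q4 2020:
ΣP(Q4 2020)Q(Q3 2020) = 17×44 + 1011×2 = 748 + 2022 = 2770
ΣP(Q3 2020)Q(Q3 2020) = 15×44 + 1032×2 = 660 + 2064 = 2724
link = 2770/2724 = 1.016887
Chained index = 100 × 1.046138 × 0.955452 × 1.016887 = 101.6414

101.64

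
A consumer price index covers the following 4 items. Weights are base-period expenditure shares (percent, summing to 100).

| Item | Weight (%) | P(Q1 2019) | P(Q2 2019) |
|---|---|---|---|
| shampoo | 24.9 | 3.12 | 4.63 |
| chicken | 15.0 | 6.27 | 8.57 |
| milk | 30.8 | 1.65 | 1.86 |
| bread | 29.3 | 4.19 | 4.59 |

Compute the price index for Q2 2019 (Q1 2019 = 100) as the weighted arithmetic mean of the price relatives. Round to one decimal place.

124.3

shampoo: 24.9 × (4.63/3.12) = 24.9 × 1.483974 = 36.9510
chicken: 15.0 × (8.57/6.27) = 15.0 × 1.366826 = 20.5024
milk: 30.8 × (1.86/1.65) = 30.8 × 1.127273 = 34.7200
bread: 29.3 × (4.59/4.19) = 29.3 × 1.095465 = 32.0971
Index = Σ wᵢ·(p₁ᵢ/p₀ᵢ) = 36.9510 + 20.5024 + 34.7200 + 32.0971 = 124.2705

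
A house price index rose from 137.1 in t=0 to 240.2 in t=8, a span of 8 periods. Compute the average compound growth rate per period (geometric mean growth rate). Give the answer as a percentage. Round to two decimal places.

Growth factor = (240.2/137.1)^(1/8) = (1.752006)^(1/8) = 1.072610
Growth rate = 1.072610 − 1 = 0.072610 = 7.2610%

7.26%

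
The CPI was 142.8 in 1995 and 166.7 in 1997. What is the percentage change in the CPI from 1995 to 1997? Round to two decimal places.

Change = (166.7 − 142.8) / 142.8 × 100
       = 23.9 / 142.8 × 100 = 16.7367%

16.74%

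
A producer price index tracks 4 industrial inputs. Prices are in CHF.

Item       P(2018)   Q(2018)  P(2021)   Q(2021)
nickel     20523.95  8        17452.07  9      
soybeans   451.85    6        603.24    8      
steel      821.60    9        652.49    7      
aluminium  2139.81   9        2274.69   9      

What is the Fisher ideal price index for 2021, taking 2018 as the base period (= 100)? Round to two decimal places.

Laspeyres component (base-period weights):
ΣP(2021)Q(2018) = 17452.07×8 + 603.24×6 + 652.49×9 + 2274.69×9 = 139616.56 + 3619.44 + 5872.41 + 20472.21 = 169580.62
ΣP(2018)Q(2018) = 20523.95×8 + 451.85×6 + 821.60×9 + 2139.81×9 = 164191.6 + 2711.1 + 7394.4 + 19258.29 = 193555.39
L = 169580.62 / 193555.39 × 100 = 87.6135
Paasche component (current-period weights):
ΣP(2021)Q(2021) = 17452.07×9 + 603.24×8 + 652.49×7 + 2274.69×9 = 157068.63 + 4825.92 + 4567.43 + 20472.21 = 186934.19
ΣP(2018)Q(2021) = 20523.95×9 + 451.85×8 + 821.60×7 + 2139.81×9 = 184715.55 + 3614.8 + 5751.2 + 19258.29 = 213339.84
P = 186934.19 / 213339.84 × 100 = 87.6227
Fisher = √(L × P) = √(87.6135 × 87.6227) = 87.6181

87.62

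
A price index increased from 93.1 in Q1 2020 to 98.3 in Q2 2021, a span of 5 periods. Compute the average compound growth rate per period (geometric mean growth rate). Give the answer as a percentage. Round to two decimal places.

Growth factor = (98.3/93.1)^(1/5) = (1.055854)^(1/5) = 1.010929
Growth rate = 1.010929 − 1 = 0.010929 = 1.0929%

1.09%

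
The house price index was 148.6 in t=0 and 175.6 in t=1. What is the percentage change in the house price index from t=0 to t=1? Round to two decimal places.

Change = (175.6 − 148.6) / 148.6 × 100
       = 27.0 / 148.6 × 100 = 18.1696%

18.17%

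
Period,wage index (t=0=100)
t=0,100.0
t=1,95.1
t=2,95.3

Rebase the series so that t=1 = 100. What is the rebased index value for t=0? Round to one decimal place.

105.2

Rebased(t=0) = 100.0 / 95.1 × 100 = 105.1525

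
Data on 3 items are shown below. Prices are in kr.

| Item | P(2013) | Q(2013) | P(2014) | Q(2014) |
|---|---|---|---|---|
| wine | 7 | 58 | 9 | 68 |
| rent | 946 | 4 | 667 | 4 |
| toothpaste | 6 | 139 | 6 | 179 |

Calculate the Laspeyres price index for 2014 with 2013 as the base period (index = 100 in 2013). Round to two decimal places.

80.10

Laspeyres price index uses base-period quantities as weights.
ΣP(2014)·Q(2013) = 9×58 + 667×4 + 6×139 = 522 + 2668 + 834 = 4024
ΣP(2013)·Q(2013) = 7×58 + 946×4 + 6×139 = 406 + 3784 + 834 = 5024
Index = 4024 / 5024 × 100 = 80.0955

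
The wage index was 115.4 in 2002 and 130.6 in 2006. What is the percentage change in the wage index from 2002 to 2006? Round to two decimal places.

Change = (130.6 − 115.4) / 115.4 × 100
       = 15.2 / 115.4 × 100 = 13.1716%

13.17%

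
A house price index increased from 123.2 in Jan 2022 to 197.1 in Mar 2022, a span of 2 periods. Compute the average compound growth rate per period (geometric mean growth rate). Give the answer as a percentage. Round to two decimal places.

Growth factor = (197.1/123.2)^(1/2) = (1.599838)^(1/2) = 1.264847
Growth rate = 1.264847 − 1 = 0.264847 = 26.4847%

26.48%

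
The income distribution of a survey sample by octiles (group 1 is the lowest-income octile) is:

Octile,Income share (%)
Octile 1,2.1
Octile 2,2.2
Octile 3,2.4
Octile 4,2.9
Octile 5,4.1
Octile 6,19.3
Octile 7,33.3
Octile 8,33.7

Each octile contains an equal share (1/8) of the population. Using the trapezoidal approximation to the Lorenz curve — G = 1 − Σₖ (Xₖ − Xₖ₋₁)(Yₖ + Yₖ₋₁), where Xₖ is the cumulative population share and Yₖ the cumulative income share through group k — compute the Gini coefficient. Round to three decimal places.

0.536

Cumulative income shares Yₖ: 0.0210, 0.0430, 0.0670, 0.0960, 0.1370, 0.3300, 0.6630, 1.0000
Σ (Xₖ−Xₖ₋₁)(Yₖ+Yₖ₋₁) = (1/8)(0.0210+0.0000) + (1/8)(0.0430+0.0210) + (1/8)(0.0670+0.0430) + (1/8)(0.0960+0.0670) + (1/8)(0.1370+0.0960) + (1/8)(0.3300+0.1370) + (1/8)(0.6630+0.3300) + (1/8)(1.0000+0.6630)
  = 0.0026 + 0.0080 + 0.0138 + 0.0204 + 0.0291 + 0.0584 + 0.1241 + 0.2079 = 0.4643
G = 1 − 0.4643 = 0.5357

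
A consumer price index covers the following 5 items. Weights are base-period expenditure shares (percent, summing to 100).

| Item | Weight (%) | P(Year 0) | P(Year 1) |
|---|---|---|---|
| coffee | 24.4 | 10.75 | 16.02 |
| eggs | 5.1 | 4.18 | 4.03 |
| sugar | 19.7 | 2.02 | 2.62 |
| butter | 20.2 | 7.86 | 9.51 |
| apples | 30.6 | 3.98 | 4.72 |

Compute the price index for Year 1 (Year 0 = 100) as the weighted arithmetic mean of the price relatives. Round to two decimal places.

coffee: 24.4 × (16.02/10.75) = 24.4 × 1.490233 = 36.3617
eggs: 5.1 × (4.03/4.18) = 5.1 × 0.964115 = 4.9170
sugar: 19.7 × (2.62/2.02) = 19.7 × 1.297030 = 25.5515
butter: 20.2 × (9.51/7.86) = 20.2 × 1.209924 = 24.4405
apples: 30.6 × (4.72/3.98) = 30.6 × 1.185930 = 36.2894
Index = Σ wᵢ·(p₁ᵢ/p₀ᵢ) = 36.3617 + 4.9170 + 25.5515 + 24.4405 + 36.2894 = 127.5601

127.56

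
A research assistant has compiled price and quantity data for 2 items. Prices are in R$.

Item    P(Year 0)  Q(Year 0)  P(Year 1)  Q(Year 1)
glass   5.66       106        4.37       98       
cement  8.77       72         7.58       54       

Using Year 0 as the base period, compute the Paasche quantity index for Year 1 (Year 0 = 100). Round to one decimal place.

83.0

Paasche quantity index uses current-period prices as weights.
ΣP(Year 1)·Q(Year 1) = 4.37×98 + 7.58×54 = 428.26 + 409.32 = 837.58
ΣP(Year 1)·Q(Year 0) = 4.37×106 + 7.58×72 = 463.22 + 545.76 = 1008.98
Index = 837.58 / 1008.98 × 100 = 83.0125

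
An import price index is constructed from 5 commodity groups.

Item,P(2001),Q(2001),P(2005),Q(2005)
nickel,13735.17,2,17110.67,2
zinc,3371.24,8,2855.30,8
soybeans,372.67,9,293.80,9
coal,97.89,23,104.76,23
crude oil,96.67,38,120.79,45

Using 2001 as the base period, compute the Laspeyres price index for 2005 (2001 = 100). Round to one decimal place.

Laspeyres price index uses base-period quantities as weights.
ΣP(2005)·Q(2001) = 17110.67×2 + 2855.30×8 + 293.80×9 + 104.76×23 + 120.79×38 = 34221.34 + 22842.4 + 2644.2 + 2409.48 + 4590.02 = 66707.44
ΣP(2001)·Q(2001) = 13735.17×2 + 3371.24×8 + 372.67×9 + 97.89×23 + 96.67×38 = 27470.34 + 26969.92 + 3354.03 + 2251.47 + 3673.46 = 63719.22
Index = 66707.44 / 63719.22 × 100 = 104.6897

104.7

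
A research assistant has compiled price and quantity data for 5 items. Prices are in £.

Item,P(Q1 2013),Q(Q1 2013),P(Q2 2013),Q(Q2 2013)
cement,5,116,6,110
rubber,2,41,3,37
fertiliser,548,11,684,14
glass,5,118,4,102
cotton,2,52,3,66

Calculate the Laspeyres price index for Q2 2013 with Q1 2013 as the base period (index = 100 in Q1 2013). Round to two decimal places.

121.49

Laspeyres price index uses base-period quantities as weights.
ΣP(Q2 2013)·Q(Q1 2013) = 6×116 + 3×41 + 684×11 + 4×118 + 3×52 = 696 + 123 + 7524 + 472 + 156 = 8971
ΣP(Q1 2013)·Q(Q1 2013) = 5×116 + 2×41 + 548×11 + 5×118 + 2×52 = 580 + 82 + 6028 + 590 + 104 = 7384
Index = 8971 / 7384 × 100 = 121.4924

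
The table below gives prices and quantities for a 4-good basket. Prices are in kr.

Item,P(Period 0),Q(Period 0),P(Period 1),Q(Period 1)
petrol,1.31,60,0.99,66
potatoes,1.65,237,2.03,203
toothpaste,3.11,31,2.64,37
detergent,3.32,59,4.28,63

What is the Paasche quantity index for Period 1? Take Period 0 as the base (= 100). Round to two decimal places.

96.56

Paasche quantity index uses current-period prices as weights.
ΣP(Period 1)·Q(Period 1) = 0.99×66 + 2.03×203 + 2.64×37 + 4.28×63 = 65.34 + 412.09 + 97.68 + 269.64 = 844.75
ΣP(Period 1)·Q(Period 0) = 0.99×60 + 2.03×237 + 2.64×31 + 4.28×59 = 59.4 + 481.11 + 81.84 + 252.52 = 874.87
Index = 844.75 / 874.87 × 100 = 96.5572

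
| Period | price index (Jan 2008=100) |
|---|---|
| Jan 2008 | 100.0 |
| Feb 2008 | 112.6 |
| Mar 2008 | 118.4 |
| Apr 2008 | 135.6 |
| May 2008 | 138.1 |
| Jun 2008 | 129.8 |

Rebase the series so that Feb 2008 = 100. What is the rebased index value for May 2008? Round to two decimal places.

122.65

Rebased(May 2008) = 138.1 / 112.6 × 100 = 122.6465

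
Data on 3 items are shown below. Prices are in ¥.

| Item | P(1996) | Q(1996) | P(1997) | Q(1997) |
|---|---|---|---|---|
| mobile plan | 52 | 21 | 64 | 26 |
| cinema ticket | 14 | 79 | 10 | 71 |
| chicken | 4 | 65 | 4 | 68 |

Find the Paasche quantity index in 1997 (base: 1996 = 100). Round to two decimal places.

110.53

Paasche quantity index uses current-period prices as weights.
ΣP(1997)·Q(1997) = 64×26 + 10×71 + 4×68 = 1664 + 710 + 272 = 2646
ΣP(1997)·Q(1996) = 64×21 + 10×79 + 4×65 = 1344 + 790 + 260 = 2394
Index = 2646 / 2394 × 100 = 110.5263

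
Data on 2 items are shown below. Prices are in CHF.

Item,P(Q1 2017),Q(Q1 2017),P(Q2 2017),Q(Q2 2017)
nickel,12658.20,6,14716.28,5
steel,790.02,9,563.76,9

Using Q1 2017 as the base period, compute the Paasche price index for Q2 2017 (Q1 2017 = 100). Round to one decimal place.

Paasche price index uses current-period quantities as weights.
ΣP(Q2 2017)·Q(Q2 2017) = 14716.28×5 + 563.76×9 = 73581.4 + 5073.84 = 78655.24
ΣP(Q1 2017)·Q(Q2 2017) = 12658.20×5 + 790.02×9 = 63291 + 7110.18 = 70401.18
Index = 78655.24 / 70401.18 × 100 = 111.7243

111.7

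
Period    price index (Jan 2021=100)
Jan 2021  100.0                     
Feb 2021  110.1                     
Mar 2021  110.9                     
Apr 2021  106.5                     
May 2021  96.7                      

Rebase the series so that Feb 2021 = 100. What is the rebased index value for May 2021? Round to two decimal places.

87.83

Rebased(May 2021) = 96.7 / 110.1 × 100 = 87.8292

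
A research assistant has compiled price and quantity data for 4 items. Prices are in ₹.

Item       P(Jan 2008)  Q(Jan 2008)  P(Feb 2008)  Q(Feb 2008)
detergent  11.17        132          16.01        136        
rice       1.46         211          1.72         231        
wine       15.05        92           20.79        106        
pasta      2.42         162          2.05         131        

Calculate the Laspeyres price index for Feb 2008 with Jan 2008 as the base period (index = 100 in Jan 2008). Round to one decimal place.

Laspeyres price index uses base-period quantities as weights.
ΣP(Feb 2008)·Q(Jan 2008) = 16.01×132 + 1.72×211 + 20.79×92 + 2.05×162 = 2113.32 + 362.92 + 1912.68 + 332.1 = 4721.02
ΣP(Jan 2008)·Q(Jan 2008) = 11.17×132 + 1.46×211 + 15.05×92 + 2.42×162 = 1474.44 + 308.06 + 1384.6 + 392.04 = 3559.14
Index = 4721.02 / 3559.14 × 100 = 132.6450

132.6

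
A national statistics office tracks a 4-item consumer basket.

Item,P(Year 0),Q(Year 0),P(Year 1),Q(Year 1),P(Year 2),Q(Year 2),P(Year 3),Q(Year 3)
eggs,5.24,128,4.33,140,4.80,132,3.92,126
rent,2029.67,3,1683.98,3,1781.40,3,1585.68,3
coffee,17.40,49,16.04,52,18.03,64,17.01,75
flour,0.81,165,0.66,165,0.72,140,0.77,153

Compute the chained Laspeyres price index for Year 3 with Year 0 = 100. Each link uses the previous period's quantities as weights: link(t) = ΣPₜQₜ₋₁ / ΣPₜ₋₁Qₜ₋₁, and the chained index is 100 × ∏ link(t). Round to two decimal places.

Link Year 0→Year 1:
ΣP(Year 1)Q(Year 0) = 4.33×128 + 1683.98×3 + 16.04×49 + 0.66×165 = 554.24 + 5051.94 + 785.96 + 108.9 = 6501.04
ΣP(Year 0)Q(Year 0) = 5.24×128 + 2029.67×3 + 17.40×49 + 0.81×165 = 670.72 + 6089.01 + 852.6 + 133.65 = 7745.98
link = 6501.04/7745.98 = 0.839279
Link Year 1→Year 2:
ΣP(Year 2)Q(Year 1) = 4.80×140 + 1781.40×3 + 18.03×52 + 0.72×165 = 672 + 5344.2 + 937.56 + 118.8 = 7072.56
ΣP(Year 1)Q(Year 1) = 4.33×140 + 1683.98×3 + 16.04×52 + 0.66×165 = 606.2 + 5051.94 + 834.08 + 108.9 = 6601.12
link = 7072.56/6601.12 = 1.071418
Link Year 2→Year 3:
ΣP(Year 3)Q(Year 2) = 3.92×132 + 1585.68×3 + 17.01×64 + 0.77×140 = 517.44 + 4757.04 + 1088.64 + 107.8 = 6470.92
ΣP(Year 2)Q(Year 2) = 4.80×132 + 1781.40×3 + 18.03×64 + 0.72×140 = 633.6 + 5344.2 + 1153.92 + 100.8 = 7232.52
link = 6470.92/7232.52 = 0.894698
Chained index = 100 × 0.839279 × 1.071418 × 0.894698 = 80.4529

80.45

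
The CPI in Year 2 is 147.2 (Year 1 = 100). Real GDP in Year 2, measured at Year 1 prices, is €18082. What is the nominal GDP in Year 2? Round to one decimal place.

Nominal = Real × (Index/100) = 18082 × (147.2/100)
        = 18082 × 1.472 = 26616.7040

26616.7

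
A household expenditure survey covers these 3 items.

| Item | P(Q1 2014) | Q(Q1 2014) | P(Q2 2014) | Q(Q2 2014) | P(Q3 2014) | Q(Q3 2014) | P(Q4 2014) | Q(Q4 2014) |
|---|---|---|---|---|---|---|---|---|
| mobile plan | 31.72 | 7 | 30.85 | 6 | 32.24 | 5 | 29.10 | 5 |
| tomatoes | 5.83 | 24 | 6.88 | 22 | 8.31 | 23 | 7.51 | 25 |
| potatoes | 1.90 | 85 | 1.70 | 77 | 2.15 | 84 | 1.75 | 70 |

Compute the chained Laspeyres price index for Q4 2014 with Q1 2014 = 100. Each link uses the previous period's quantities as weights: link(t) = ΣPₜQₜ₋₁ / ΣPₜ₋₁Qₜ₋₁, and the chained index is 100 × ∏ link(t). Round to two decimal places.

Link Q1 2014→Q2 2014:
ΣP(Q2 2014)Q(Q1 2014) = 30.85×7 + 6.88×24 + 1.70×85 = 215.95 + 165.12 + 144.5 = 525.57
ΣP(Q1 2014)Q(Q1 2014) = 31.72×7 + 5.83×24 + 1.90×85 = 222.04 + 139.92 + 161.5 = 523.46
link = 525.57/523.46 = 1.004031
Link Q2 2014→Q3 2014:
ΣP(Q3 2014)Q(Q2 2014) = 32.24×6 + 8.31×22 + 2.15×77 = 193.44 + 182.82 + 165.55 = 541.81
ΣP(Q2 2014)Q(Q2 2014) = 30.85×6 + 6.88×22 + 1.70×77 = 185.1 + 151.36 + 130.9 = 467.36
link = 541.81/467.36 = 1.159299
Link Q3 2014→Q4 2014:
ΣP(Q4 2014)Q(Q3 2014) = 29.10×5 + 7.51×23 + 1.75×84 = 145.5 + 172.73 + 147 = 465.23
ΣP(Q3 2014)Q(Q3 2014) = 32.24×5 + 8.31×23 + 2.15×84 = 161.2 + 191.13 + 180.6 = 532.93
link = 465.23/532.93 = 0.872966
Chained index = 100 × 1.004031 × 1.159299 × 0.872966 = 101.6109

101.61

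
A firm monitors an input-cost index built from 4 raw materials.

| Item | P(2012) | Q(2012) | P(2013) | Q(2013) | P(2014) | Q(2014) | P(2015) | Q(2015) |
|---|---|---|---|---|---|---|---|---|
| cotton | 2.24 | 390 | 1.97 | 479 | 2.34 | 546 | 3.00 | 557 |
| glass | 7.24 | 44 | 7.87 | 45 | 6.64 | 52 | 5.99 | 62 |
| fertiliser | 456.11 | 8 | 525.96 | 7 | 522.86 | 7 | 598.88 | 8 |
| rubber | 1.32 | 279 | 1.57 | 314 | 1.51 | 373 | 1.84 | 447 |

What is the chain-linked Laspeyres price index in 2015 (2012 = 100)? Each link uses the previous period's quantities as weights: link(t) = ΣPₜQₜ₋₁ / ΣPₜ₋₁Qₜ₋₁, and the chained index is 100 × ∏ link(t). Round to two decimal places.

131.07

Link 2012→2013:
ΣP(2013)Q(2012) = 1.97×390 + 7.87×44 + 525.96×8 + 1.57×279 = 768.3 + 346.28 + 4207.68 + 438.03 = 5760.29
ΣP(2012)Q(2012) = 2.24×390 + 7.24×44 + 456.11×8 + 1.32×279 = 873.6 + 318.56 + 3648.88 + 368.28 = 5209.32
link = 5760.29/5209.32 = 1.105766
Link 2013→2014:
ΣP(2014)Q(2013) = 2.34×479 + 6.64×45 + 522.86×7 + 1.51×314 = 1120.86 + 298.8 + 3660.02 + 474.14 = 5553.82
ΣP(2013)Q(2013) = 1.97×479 + 7.87×45 + 525.96×7 + 1.57×314 = 943.63 + 354.15 + 3681.72 + 492.98 = 5472.48
link = 5553.82/5472.48 = 1.014863
Link 2014→2015:
ΣP(2015)Q(2014) = 3.00×546 + 5.99×52 + 598.88×7 + 1.84×373 = 1638 + 311.48 + 4192.16 + 686.32 = 6827.96
ΣP(2014)Q(2014) = 2.34×546 + 6.64×52 + 522.86×7 + 1.51×373 = 1277.64 + 345.28 + 3660.02 + 563.23 = 5846.17
link = 6827.96/5846.17 = 1.167937
Chained index = 100 × 1.105766 × 1.014863 × 1.167937 = 131.0661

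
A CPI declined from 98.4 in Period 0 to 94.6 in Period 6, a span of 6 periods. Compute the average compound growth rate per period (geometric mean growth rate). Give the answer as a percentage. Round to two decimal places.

-0.65%

Growth factor = (94.6/98.4)^(1/6) = (0.961382)^(1/6) = 0.993458
Growth rate = 0.993458 − 1 = -0.006542 = -0.6542%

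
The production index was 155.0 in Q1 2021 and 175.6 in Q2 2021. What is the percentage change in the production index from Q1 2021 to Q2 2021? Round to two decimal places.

13.29%

Change = (175.6 − 155.0) / 155.0 × 100
       = 20.6 / 155.0 × 100 = 13.2903%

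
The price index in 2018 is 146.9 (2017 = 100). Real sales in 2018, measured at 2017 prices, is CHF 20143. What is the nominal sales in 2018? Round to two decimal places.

29590.07

Nominal = Real × (Index/100) = 20143 × (146.9/100)
        = 20143 × 1.469 = 29590.0670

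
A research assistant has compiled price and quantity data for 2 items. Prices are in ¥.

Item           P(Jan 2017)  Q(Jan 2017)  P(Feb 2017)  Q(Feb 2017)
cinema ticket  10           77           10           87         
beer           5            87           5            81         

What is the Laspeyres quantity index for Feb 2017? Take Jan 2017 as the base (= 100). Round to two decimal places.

105.81

Laspeyres quantity index uses base-period prices as weights.
ΣP(Jan 2017)·Q(Feb 2017) = 10×87 + 5×81 = 870 + 405 = 1275
ΣP(Jan 2017)·Q(Jan 2017) = 10×77 + 5×87 = 770 + 435 = 1205
Index = 1275 / 1205 × 100 = 105.8091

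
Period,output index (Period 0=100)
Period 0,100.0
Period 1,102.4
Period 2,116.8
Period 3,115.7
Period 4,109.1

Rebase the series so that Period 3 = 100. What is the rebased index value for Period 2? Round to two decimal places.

Rebased(Period 2) = 116.8 / 115.7 × 100 = 100.9507

100.95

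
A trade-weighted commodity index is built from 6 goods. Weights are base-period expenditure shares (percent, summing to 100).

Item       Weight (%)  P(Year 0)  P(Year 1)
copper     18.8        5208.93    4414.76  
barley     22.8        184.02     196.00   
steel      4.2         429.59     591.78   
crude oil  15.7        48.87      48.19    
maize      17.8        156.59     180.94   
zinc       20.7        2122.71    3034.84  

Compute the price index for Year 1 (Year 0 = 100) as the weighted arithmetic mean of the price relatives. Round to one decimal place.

copper: 18.8 × (4414.76/5208.93) = 18.8 × 0.847537 = 15.9337
barley: 22.8 × (196.00/184.02) = 22.8 × 1.065102 = 24.2843
steel: 4.2 × (591.78/429.59) = 4.2 × 1.377546 = 5.7857
crude oil: 15.7 × (48.19/48.87) = 15.7 × 0.986086 = 15.4815
maize: 17.8 × (180.94/156.59) = 17.8 × 1.155502 = 20.5679
zinc: 20.7 × (3034.84/2122.71) = 20.7 × 1.429701 = 29.5948
Index = Σ wᵢ·(p₁ᵢ/p₀ᵢ) = 15.9337 + 24.2843 + 5.7857 + 15.4815 + 20.5679 + 29.5948 = 111.6480

111.6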